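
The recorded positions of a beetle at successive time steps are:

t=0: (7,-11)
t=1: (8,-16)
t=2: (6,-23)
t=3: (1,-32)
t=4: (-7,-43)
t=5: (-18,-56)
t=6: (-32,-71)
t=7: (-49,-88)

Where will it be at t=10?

(-118,-151)

First differences are (+1,-5), (-2,-7), (-5,-9), (-8,-11), (-11,-13), (-14,-15), (-17,-17); their common second difference is (-3,-2) (constant acceleration).
step 8: (-49,-88) + (-20,-19) → (-69,-107)
step 9: (-69,-107) + (-23,-21) → (-92,-128)
step 10: (-92,-128) + (-26,-23) → (-118,-151)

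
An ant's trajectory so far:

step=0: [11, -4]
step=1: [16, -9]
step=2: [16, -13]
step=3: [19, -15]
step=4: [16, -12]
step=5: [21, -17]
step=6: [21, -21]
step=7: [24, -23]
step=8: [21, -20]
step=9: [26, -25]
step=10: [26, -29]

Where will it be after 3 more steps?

[31, -33]

Differencing gives [+5, -5], [+0, -4], [+3, -2], [-3, +3], [+5, -5], [+0, -4], [+3, -2], [-3, +3], [+5, -5], [+0, -4]. This is the pattern [+5, -5], [+0, -4], [+3, -2], [-3, +3] repeated.
step 11: apply [+3, -2] → [29, -31]
step 12: apply [-3, +3] → [26, -28]
step 13: apply [+5, -5] → [31, -33]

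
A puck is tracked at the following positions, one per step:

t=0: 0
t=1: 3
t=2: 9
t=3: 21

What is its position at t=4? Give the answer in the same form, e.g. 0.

45

The jumps are +3, +6, +12 — a geometric progression with ratio 2.
step 4: 21 + 24 → 45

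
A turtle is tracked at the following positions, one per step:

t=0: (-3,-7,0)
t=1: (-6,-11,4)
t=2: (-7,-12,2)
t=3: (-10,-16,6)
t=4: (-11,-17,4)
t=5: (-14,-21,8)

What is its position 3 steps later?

(-19,-27,8)

Differencing gives (-3,-4,+4), (-1,-1,-2), (-3,-4,+4), (-1,-1,-2), (-3,-4,+4). This is the pattern (-3,-4,+4), (-1,-1,-2) repeated.
step 6: apply (-1,-1,-2) → (-15,-22,6)
step 7: apply (-3,-4,+4) → (-18,-26,10)
step 8: apply (-1,-1,-2) → (-19,-27,8)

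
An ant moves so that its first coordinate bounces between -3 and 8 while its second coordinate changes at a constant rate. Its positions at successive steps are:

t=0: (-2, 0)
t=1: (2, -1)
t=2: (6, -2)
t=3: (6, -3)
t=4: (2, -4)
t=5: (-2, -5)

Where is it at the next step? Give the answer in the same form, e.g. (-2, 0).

(0, -6)

The first coordinate travels 4 per step and bounces off the walls at -3 and 8.
  step 6: -2 → 0
The second coordinate changes by -1 each step: at step 6 it is -6.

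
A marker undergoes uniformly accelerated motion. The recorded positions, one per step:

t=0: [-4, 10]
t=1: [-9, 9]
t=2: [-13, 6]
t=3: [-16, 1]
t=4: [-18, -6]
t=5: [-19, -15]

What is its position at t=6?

[-19, -26]

First differences are [-5, -1], [-4, -3], [-3, -5], [-2, -7], [-1, -9]; their common second difference is [+1, -2] (constant acceleration).
step 6: [-19, -15] + [+0, -11] → [-19, -26]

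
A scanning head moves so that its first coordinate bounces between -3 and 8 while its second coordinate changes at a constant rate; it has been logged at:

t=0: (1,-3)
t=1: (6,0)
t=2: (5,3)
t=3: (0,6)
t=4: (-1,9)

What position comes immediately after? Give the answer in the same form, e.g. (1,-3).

The first coordinate reflects between -3 and 8, moving 5 per step.
  step 5: -1 → 4
The second coordinate changes by +3 each step: at step 5 it is 12.

(4,12)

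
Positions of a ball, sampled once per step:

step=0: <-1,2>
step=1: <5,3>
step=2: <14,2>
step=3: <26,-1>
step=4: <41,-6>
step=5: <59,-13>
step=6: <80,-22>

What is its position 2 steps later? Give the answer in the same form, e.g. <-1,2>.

Successive displacements: <+6,+1>, <+9,-1>, <+12,-3>, <+15,-5>, <+18,-7>, <+21,-9> — each changes by <+3,-2>.
step 7: <80,-22> + <+24,-11> → <104,-33>
step 8: <104,-33> + <+27,-13> → <131,-46>

<131,-46>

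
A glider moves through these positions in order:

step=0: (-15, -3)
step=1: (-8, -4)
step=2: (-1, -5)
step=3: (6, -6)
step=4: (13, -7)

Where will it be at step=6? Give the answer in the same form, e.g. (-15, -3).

(27, -9)

The position changes by (+7, -1) every step.
step 5: (13, -7) + (+7, -1) → (20, -8)
step 6: (20, -8) + (+7, -1) → (27, -9)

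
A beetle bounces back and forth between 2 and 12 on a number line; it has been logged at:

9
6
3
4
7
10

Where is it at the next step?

The value travels 3 per step and bounces off the walls at 2 and 12.
  step 6: 10 → 11

11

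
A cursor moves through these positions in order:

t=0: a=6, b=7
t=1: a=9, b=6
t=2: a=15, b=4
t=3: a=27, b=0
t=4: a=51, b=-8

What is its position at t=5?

The jumps are (+3, -1), (+6, -2), (+12, -4), (+24, -8) — a geometric progression with ratio 2.
step 5: a=51, b=-8 + (+48, -16) → a=99, b=-24

a=99, b=-24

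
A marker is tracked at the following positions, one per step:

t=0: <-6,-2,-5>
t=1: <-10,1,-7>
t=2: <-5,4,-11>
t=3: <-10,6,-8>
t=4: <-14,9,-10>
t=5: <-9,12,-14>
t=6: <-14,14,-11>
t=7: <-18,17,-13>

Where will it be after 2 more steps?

<-18,22,-14>

The moves between consecutive positions are <-4,+3,-2>, <+5,+3,-4>, <-5,+2,+3>, <-4,+3,-2>, <+5,+3,-4>, <-5,+2,+3>, <-4,+3,-2>; they repeat the 3-cycle [<-4,+3,-2>, <+5,+3,-4>, <-5,+2,+3>].
step 8: apply <+5,+3,-4> → <-13,20,-17>
step 9: apply <-5,+2,+3> → <-18,22,-14>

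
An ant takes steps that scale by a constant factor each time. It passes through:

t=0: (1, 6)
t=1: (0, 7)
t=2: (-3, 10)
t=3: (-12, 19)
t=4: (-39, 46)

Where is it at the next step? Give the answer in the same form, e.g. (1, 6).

Step-to-step displacements: (-1, +1), (-3, +3), (-9, +9), (-27, +27); each is 3× the previous.
step 5: (-39, 46) + (-81, +81) → (-120, 127)

(-120, 127)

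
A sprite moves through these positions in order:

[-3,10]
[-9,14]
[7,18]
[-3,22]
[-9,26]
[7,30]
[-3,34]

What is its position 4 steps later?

First: cycles through -3, -9, 7 every 3 steps. Step 10 lands at position 1 of the cycle → -9.
Second: linear, +4 per step → 50 at step 10.

[-9,50]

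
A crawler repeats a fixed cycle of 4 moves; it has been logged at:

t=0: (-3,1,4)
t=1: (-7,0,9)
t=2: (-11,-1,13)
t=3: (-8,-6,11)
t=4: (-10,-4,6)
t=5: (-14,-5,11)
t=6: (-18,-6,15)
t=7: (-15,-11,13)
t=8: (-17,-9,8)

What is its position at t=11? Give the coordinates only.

Step-to-step displacements: (-4,-1,+5), (-4,-1,+4), (+3,-5,-2), (-2,+2,-5), (-4,-1,+5), (-4,-1,+4), (+3,-5,-2), (-2,+2,-5) — a repeating cycle of length 4.
step 9: apply (-4,-1,+5) → (-21,-10,13)
step 10: apply (-4,-1,+4) → (-25,-11,17)
step 11: apply (+3,-5,-2) → (-22,-16,15)

(-22,-16,15)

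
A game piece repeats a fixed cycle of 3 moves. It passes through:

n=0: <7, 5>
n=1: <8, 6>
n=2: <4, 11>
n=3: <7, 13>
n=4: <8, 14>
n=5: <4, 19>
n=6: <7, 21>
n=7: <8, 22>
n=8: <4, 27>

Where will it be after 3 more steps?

<4, 35>

Differencing gives <+1, +1>, <-4, +5>, <+3, +2>, <+1, +1>, <-4, +5>, <+3, +2>, <+1, +1>, <-4, +5>. This is the pattern <+1, +1>, <-4, +5>, <+3, +2> repeated.
step 9: apply <+3, +2> → <7, 29>
step 10: apply <+1, +1> → <8, 30>
step 11: apply <-4, +5> → <4, 35>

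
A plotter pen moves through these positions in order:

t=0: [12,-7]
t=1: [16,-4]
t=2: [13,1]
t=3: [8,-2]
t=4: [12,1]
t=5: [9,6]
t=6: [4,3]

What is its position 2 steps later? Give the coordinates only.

[5,11]

The moves between consecutive positions are [+4,+3], [-3,+5], [-5,-3], [+4,+3], [-3,+5], [-5,-3]; they repeat the 3-cycle [[+4,+3], [-3,+5], [-5,-3]].
step 7: apply [+4,+3] → [8,6]
step 8: apply [-3,+5] → [5,11]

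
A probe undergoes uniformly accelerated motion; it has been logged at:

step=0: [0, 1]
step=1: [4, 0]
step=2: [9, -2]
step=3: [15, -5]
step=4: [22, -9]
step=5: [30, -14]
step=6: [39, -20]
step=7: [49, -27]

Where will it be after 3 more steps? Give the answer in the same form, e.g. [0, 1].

First differences are [+4, -1], [+5, -2], [+6, -3], [+7, -4], [+8, -5], [+9, -6], [+10, -7]; their common second difference is [+1, -1] (constant acceleration).
step 8: [49, -27] + [+11, -8] → [60, -35]
step 9: [60, -35] + [+12, -9] → [72, -44]
step 10: [72, -44] + [+13, -10] → [85, -54]

[85, -54]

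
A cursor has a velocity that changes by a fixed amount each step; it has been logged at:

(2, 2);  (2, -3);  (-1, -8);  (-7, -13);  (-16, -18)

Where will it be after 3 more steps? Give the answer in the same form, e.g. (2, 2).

Taking differences between consecutive positions: (+0, -5), (-3, -5), (-6, -5), (-9, -5). These grow by (-3, +0) each step.
step 5: (-16, -18) + (-12, -5) → (-28, -23)
step 6: (-28, -23) + (-15, -5) → (-43, -28)
step 7: (-43, -28) + (-18, -5) → (-61, -33)

(-61, -33)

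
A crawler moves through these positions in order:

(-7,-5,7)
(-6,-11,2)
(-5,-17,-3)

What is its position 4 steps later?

Each step adds (+1,-6,-5) to the position.
step 3: (-5,-17,-3) + (+1,-6,-5) → (-4,-23,-8)
step 4: (-4,-23,-8) + (+1,-6,-5) → (-3,-29,-13)
step 5: (-3,-29,-13) + (+1,-6,-5) → (-2,-35,-18)
step 6: (-2,-35,-18) + (+1,-6,-5) → (-1,-41,-23)

(-1,-41,-23)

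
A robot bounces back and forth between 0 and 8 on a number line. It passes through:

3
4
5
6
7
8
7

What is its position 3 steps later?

The value reflects between 0 and 8, moving 1 per step.
  step 7: 7 → 6
  step 8: 6 → 5
  step 9: 5 → 4

4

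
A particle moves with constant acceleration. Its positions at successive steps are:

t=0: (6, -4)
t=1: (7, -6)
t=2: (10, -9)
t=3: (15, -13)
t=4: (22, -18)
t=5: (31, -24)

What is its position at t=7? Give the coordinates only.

Taking differences between consecutive positions: (+1, -2), (+3, -3), (+5, -4), (+7, -5), (+9, -6). These grow by (+2, -1) each step.
step 6: (31, -24) + (+11, -7) → (42, -31)
step 7: (42, -31) + (+13, -8) → (55, -39)

(55, -39)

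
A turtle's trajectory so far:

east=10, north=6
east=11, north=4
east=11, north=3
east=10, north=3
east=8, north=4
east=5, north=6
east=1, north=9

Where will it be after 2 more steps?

Successive displacements: (+1, -2), (+0, -1), (-1, +0), (-2, +1), (-3, +2), (-4, +3) — each changes by (-1, +1).
step 7: east=1, north=9 + (-5, +4) → east=-4, north=13
step 8: east=-4, north=13 + (-6, +5) → east=-10, north=18

east=-10, north=18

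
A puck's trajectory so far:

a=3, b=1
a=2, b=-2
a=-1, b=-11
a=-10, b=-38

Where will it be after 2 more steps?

a=-118, b=-362

Step-to-step displacements: (-1,-3), (-3,-9), (-9,-27); each is 3× the previous.
step 4: a=-10, b=-38 + (-27,-81) → a=-37, b=-119
step 5: a=-37, b=-119 + (-81,-243) → a=-118, b=-362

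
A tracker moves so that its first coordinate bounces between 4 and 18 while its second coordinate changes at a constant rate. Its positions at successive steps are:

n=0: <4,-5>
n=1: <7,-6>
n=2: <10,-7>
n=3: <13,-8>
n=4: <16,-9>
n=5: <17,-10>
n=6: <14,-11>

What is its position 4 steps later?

The first coordinate reflects between 4 and 18, moving 3 per step.
  step 7: 14 → 11
  step 8: 11 → 8
  step 9: 8 → 5
  step 10: 5 → 6
The second coordinate changes by -1 each step: at step 10 it is -15.

<6,-15>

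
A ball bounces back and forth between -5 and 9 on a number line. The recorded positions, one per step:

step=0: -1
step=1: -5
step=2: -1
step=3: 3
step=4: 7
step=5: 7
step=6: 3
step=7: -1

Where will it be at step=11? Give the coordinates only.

7

The value reflects between -5 and 9, moving 4 per step.
  step 8: -1 → -5
  step 9: -5 → -1
  step 10: -1 → 3
  step 11: 3 → 7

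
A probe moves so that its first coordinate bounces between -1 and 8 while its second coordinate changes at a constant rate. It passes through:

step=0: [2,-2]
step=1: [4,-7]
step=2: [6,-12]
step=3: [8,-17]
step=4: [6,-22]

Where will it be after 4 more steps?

[0,-42]

The first coordinate travels 2 per step and bounces off the walls at -1 and 8.
  step 5: 6 → 4
  step 6: 4 → 2
  step 7: 2 → 0
  step 8: 0 → 0
The second coordinate changes by -5 each step: at step 8 it is -42.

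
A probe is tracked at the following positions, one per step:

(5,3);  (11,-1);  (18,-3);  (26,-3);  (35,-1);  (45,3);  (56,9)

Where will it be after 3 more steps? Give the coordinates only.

Taking differences between consecutive positions: (+6,-4), (+7,-2), (+8,+0), (+9,+2), (+10,+4), (+11,+6). These grow by (+1,+2) each step.
step 7: (56,9) + (+12,+8) → (68,17)
step 8: (68,17) + (+13,+10) → (81,27)
step 9: (81,27) + (+14,+12) → (95,39)

(95,39)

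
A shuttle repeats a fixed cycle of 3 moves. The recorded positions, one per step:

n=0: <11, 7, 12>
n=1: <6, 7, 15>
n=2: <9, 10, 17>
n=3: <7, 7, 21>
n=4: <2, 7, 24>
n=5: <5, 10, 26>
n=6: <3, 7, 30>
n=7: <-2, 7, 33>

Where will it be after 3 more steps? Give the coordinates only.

Differencing gives <-5, +0, +3>, <+3, +3, +2>, <-2, -3, +4>, <-5, +0, +3>, <+3, +3, +2>, <-2, -3, +4>, <-5, +0, +3>. This is the pattern <-5, +0, +3>, <+3, +3, +2>, <-2, -3, +4> repeated.
step 8: apply <+3, +3, +2> → <1, 10, 35>
step 9: apply <-2, -3, +4> → <-1, 7, 39>
step 10: apply <-5, +0, +3> → <-6, 7, 42>

<-6, 7, 42>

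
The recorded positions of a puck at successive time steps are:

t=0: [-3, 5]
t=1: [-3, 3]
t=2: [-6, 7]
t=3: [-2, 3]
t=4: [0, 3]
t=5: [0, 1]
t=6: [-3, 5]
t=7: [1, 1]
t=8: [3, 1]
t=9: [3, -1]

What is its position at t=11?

[4, -1]

Step-to-step displacements: [+0, -2], [-3, +4], [+4, -4], [+2, +0], [+0, -2], [-3, +4], [+4, -4], [+2, +0], [+0, -2] — a repeating cycle of length 4.
step 10: apply [-3, +4] → [0, 3]
step 11: apply [+4, -4] → [4, -1]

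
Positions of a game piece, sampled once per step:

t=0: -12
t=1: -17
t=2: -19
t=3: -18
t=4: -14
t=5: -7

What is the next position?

First differences are -5, -2, +1, +4, +7; their common second difference is +3 (constant acceleration).
step 6: -7 + 10 → 3

3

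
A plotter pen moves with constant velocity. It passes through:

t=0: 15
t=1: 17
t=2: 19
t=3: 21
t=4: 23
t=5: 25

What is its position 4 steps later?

33

The position changes by +2 every step.
step 6: 25 + 2 → 27
step 7: 27 + 2 → 29
step 8: 29 + 2 → 31
step 9: 31 + 2 → 33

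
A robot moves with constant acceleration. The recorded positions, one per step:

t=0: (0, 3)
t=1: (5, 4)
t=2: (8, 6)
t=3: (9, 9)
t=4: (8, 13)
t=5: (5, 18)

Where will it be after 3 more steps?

(-16, 39)

Successive displacements: (+5, +1), (+3, +2), (+1, +3), (-1, +4), (-3, +5) — each changes by (-2, +1).
step 6: (5, 18) + (-5, +6) → (0, 24)
step 7: (0, 24) + (-7, +7) → (-7, 31)
step 8: (-7, 31) + (-9, +8) → (-16, 39)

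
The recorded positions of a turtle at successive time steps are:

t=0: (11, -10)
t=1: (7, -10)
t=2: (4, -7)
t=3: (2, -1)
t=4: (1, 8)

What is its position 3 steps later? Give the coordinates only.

Successive displacements: (-4, +0), (-3, +3), (-2, +6), (-1, +9) — each changes by (+1, +3).
step 5: (1, 8) + (+0, +12) → (1, 20)
step 6: (1, 20) + (+1, +15) → (2, 35)
step 7: (2, 35) + (+2, +18) → (4, 53)

(4, 53)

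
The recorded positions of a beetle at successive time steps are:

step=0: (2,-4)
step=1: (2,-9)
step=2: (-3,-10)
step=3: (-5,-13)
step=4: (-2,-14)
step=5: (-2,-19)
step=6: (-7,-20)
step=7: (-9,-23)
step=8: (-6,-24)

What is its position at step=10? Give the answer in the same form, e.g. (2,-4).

(-11,-30)

The moves between consecutive positions are (+0,-5), (-5,-1), (-2,-3), (+3,-1), (+0,-5), (-5,-1), (-2,-3), (+3,-1); they repeat the 4-cycle [(+0,-5), (-5,-1), (-2,-3), (+3,-1)].
step 9: apply (+0,-5) → (-6,-29)
step 10: apply (-5,-1) → (-11,-30)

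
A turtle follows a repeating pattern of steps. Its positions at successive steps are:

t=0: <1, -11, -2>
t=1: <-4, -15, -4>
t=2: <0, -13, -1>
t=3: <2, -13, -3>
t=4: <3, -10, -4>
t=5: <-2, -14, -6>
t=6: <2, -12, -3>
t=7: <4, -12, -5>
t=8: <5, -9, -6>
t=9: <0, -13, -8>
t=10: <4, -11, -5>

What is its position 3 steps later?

<2, -12, -10>

The moves between consecutive positions are <-5, -4, -2>, <+4, +2, +3>, <+2, +0, -2>, <+1, +3, -1>, <-5, -4, -2>, <+4, +2, +3>, <+2, +0, -2>, <+1, +3, -1>, <-5, -4, -2>, <+4, +2, +3>; they repeat the 4-cycle [<-5, -4, -2>, <+4, +2, +3>, <+2, +0, -2>, <+1, +3, -1>].
step 11: apply <+2, +0, -2> → <6, -11, -7>
step 12: apply <+1, +3, -1> → <7, -8, -8>
step 13: apply <-5, -4, -2> → <2, -12, -10>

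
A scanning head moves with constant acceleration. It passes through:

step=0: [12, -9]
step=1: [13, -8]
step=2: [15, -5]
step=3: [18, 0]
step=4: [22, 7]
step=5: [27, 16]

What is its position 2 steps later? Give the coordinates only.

Taking differences between consecutive positions: [+1, +1], [+2, +3], [+3, +5], [+4, +7], [+5, +9]. These grow by [+1, +2] each step.
step 6: [27, 16] + [+6, +11] → [33, 27]
step 7: [33, 27] + [+7, +13] → [40, 40]

[40, 40]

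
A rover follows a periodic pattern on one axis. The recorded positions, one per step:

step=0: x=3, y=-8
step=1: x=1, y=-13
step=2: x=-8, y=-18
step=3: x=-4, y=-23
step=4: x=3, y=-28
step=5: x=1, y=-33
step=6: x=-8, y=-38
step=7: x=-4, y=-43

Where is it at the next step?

X: cycles through 3, 1, -8, -4 every 4 steps. Step 8 lands at position 0 of the cycle → 3.
Y: linear, -5 per step → -48 at step 8.

x=3, y=-48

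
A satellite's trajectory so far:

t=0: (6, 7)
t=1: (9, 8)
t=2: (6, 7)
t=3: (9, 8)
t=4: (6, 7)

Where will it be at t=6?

(6, 7)

The jumps are (+3, +1), (-3, -1), (+3, +1), (-3, -1) — a geometric progression with ratio -1.
step 5: (6, 7) + (+3, +1) → (9, 8)
step 6: (9, 8) + (-3, -1) → (6, 7)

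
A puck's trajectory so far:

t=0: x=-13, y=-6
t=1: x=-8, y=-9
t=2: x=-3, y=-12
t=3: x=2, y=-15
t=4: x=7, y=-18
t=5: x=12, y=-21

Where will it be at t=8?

x=27, y=-30

Constant displacement of (+5, -3) per step.
step 6: x=12, y=-21 + (+5, -3) → x=17, y=-24
step 7: x=17, y=-24 + (+5, -3) → x=22, y=-27
step 8: x=22, y=-27 + (+5, -3) → x=27, y=-30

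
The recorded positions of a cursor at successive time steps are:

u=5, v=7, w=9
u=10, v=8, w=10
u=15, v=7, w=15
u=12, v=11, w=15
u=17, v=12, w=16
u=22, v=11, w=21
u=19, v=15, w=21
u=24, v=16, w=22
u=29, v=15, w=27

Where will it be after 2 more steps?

u=31, v=20, w=28

Step-to-step displacements: (+5, +1, +1), (+5, -1, +5), (-3, +4, +0), (+5, +1, +1), (+5, -1, +5), (-3, +4, +0), (+5, +1, +1), (+5, -1, +5) — a repeating cycle of length 3.
step 9: apply (-3, +4, +0) → u=26, v=19, w=27
step 10: apply (+5, +1, +1) → u=31, v=20, w=28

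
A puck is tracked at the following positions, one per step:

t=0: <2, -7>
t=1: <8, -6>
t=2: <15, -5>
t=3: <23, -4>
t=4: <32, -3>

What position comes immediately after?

First differences are <+6, +1>, <+7, +1>, <+8, +1>, <+9, +1>; their common second difference is <+1, +0> (constant acceleration).
step 5: <32, -3> + <+10, +1> → <42, -2>

<42, -2>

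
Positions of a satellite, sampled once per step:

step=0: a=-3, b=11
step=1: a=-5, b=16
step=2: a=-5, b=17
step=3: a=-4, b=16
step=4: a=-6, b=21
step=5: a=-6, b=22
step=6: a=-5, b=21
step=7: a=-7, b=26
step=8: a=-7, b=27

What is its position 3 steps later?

a=-8, b=32

The moves between consecutive positions are (-2,+5), (+0,+1), (+1,-1), (-2,+5), (+0,+1), (+1,-1), (-2,+5), (+0,+1); they repeat the 3-cycle [(-2,+5), (+0,+1), (+1,-1)].
step 9: apply (+1,-1) → a=-6, b=26
step 10: apply (-2,+5) → a=-8, b=31
step 11: apply (+0,+1) → a=-8, b=32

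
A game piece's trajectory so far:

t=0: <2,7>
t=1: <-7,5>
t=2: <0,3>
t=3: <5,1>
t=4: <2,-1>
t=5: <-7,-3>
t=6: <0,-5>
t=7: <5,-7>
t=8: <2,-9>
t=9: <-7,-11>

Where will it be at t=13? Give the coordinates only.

First: cycles through 2, -7, 0, 5 every 4 steps. Step 13 lands at position 1 of the cycle → -7.
Second: linear, -2 per step → -19 at step 13.

<-7,-19>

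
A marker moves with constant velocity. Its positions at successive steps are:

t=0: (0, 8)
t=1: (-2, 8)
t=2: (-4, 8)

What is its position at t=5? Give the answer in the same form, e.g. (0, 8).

(-10, 8)

Constant displacement of (-2, +0) per step.
step 3: (-4, 8) + (-2, +0) → (-6, 8)
step 4: (-6, 8) + (-2, +0) → (-8, 8)
step 5: (-8, 8) + (-2, +0) → (-10, 8)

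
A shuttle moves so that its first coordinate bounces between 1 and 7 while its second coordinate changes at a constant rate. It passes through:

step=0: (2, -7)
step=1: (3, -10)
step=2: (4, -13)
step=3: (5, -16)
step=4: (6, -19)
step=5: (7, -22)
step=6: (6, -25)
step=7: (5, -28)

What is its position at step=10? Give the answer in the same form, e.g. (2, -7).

The first coordinate travels 1 per step and bounces off the walls at 1 and 7.
  step 8: 5 → 4
  step 9: 4 → 3
  step 10: 3 → 2
The second coordinate changes by -3 each step: at step 10 it is -37.

(2, -37)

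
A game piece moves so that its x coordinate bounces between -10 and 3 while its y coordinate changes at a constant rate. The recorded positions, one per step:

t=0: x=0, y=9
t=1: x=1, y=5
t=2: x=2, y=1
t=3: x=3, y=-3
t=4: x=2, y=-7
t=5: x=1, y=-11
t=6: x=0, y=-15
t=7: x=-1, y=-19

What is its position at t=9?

The x coordinate travels 1 per step and bounces off the walls at -10 and 3.
  step 8: -1 → -2
  step 9: -2 → -3
The y coordinate changes by -4 each step: at step 9 it is -27.

x=-3, y=-27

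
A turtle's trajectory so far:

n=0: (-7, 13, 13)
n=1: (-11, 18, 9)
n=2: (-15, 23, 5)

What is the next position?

The position changes by (-4, +5, -4) every step.
step 3: (-15, 23, 5) + (-4, +5, -4) → (-19, 28, 1)

(-19, 28, 1)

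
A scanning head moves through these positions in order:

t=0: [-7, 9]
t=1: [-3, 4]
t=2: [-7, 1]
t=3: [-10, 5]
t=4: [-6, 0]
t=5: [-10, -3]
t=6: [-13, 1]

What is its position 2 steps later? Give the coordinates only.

Step-to-step displacements: [+4, -5], [-4, -3], [-3, +4], [+4, -5], [-4, -3], [-3, +4] — a repeating cycle of length 3.
step 7: apply [+4, -5] → [-9, -4]
step 8: apply [-4, -3] → [-13, -7]

[-13, -7]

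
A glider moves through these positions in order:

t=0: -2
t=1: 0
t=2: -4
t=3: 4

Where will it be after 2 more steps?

20

Step-to-step displacements: +2, -4, +8; each is -2× the previous.
step 4: 4 − 16 → -12
step 5: -12 + 32 → 20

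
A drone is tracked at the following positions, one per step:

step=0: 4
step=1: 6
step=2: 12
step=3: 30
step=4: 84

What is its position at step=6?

732

Consecutive displacements +2, +6, +18, +54 scale by a factor of 3 each step.
step 5: 84 + 162 → 246
step 6: 246 + 486 → 732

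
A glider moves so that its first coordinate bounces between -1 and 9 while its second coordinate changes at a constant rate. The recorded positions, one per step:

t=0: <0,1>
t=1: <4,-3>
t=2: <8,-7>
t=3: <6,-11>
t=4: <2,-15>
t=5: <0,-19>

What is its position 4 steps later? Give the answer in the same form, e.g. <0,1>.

<2,-35>

The first coordinate reflects between -1 and 9, moving 4 per step.
  step 6: 0 → 4
  step 7: 4 → 8
  step 8: 8 → 6
  step 9: 6 → 2
The second coordinate changes by -4 each step: at step 9 it is -35.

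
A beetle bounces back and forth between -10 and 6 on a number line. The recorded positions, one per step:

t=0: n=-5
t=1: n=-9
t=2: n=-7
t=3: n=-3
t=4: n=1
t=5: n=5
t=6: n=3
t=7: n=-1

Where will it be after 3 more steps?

n=-7

The value travels 4 per step and bounces off the walls at -10 and 6.
  step 8: -1 → -5
  step 9: -5 → -9
  step 10: -9 → -7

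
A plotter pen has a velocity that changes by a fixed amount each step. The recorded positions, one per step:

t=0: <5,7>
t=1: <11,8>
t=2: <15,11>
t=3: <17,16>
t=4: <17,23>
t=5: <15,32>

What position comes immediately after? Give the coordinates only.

<11,43>

First differences are <+6,+1>, <+4,+3>, <+2,+5>, <+0,+7>, <-2,+9>; their common second difference is <-2,+2> (constant acceleration).
step 6: <15,32> + <-4,+11> → <11,43>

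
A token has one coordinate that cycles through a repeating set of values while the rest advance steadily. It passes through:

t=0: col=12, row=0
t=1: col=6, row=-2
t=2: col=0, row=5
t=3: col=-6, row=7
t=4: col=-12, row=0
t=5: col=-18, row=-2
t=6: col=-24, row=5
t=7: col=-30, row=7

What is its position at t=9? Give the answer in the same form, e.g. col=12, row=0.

The col coordinate changes by -6 each step, so at step 9 it is 12 + 9·(-6) = -42.
The row coordinate repeats the cycle [0, -2, 5, 7] with period 4; step 9 mod 4 = 1, giving -2.

col=-42, row=-2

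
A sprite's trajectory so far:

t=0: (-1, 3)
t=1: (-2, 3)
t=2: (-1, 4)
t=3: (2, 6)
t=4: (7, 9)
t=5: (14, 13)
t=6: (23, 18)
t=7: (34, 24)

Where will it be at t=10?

First differences are (-1, +0), (+1, +1), (+3, +2), (+5, +3), (+7, +4), (+9, +5), (+11, +6); their common second difference is (+2, +1) (constant acceleration).
step 8: (34, 24) + (+13, +7) → (47, 31)
step 9: (47, 31) + (+15, +8) → (62, 39)
step 10: (62, 39) + (+17, +9) → (79, 48)

(79, 48)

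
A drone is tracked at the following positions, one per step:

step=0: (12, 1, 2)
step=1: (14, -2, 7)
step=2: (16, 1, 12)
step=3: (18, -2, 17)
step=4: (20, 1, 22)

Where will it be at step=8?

(28, 1, 42)

First: linear, +2 per step → 28 at step 8.
Second: cycles through 1, -2 every 2 steps. Step 8 lands at position 0 of the cycle → 1.
Third: linear, +5 per step → 42 at step 8.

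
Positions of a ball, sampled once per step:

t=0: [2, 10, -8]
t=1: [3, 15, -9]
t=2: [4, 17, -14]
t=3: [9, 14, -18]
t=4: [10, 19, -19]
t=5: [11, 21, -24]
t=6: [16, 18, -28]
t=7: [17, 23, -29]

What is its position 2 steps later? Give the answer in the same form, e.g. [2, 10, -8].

[23, 22, -38]

Step-to-step displacements: [+1, +5, -1], [+1, +2, -5], [+5, -3, -4], [+1, +5, -1], [+1, +2, -5], [+5, -3, -4], [+1, +5, -1] — a repeating cycle of length 3.
step 8: apply [+1, +2, -5] → [18, 25, -34]
step 9: apply [+5, -3, -4] → [23, 22, -38]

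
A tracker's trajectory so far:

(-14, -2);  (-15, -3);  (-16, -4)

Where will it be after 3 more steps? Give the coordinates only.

(-19, -7)

Constant displacement of (-1, -1) per step.
step 3: (-16, -4) + (-1, -1) → (-17, -5)
step 4: (-17, -5) + (-1, -1) → (-18, -6)
step 5: (-18, -6) + (-1, -1) → (-19, -7)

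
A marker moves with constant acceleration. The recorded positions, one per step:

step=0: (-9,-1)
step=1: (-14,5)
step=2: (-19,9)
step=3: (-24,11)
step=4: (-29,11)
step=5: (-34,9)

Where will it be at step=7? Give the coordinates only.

(-44,-1)

Taking differences between consecutive positions: (-5,+6), (-5,+4), (-5,+2), (-5,+0), (-5,-2). These grow by (+0,-2) each step.
step 6: (-34,9) + (-5,-4) → (-39,5)
step 7: (-39,5) + (-5,-6) → (-44,-1)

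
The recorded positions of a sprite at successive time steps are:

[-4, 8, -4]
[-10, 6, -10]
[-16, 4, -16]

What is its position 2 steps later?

[-28, 0, -28]

The position changes by [-6, -2, -6] every step.
step 3: [-16, 4, -16] + [-6, -2, -6] → [-22, 2, -22]
step 4: [-22, 2, -22] + [-6, -2, -6] → [-28, 0, -28]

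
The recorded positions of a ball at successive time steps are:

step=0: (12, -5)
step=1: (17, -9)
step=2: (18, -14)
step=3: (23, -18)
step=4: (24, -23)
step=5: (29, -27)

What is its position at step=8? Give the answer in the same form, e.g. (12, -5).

Differencing gives (+5, -4), (+1, -5), (+5, -4), (+1, -5), (+5, -4). This is the pattern (+5, -4), (+1, -5) repeated.
step 6: apply (+1, -5) → (30, -32)
step 7: apply (+5, -4) → (35, -36)
step 8: apply (+1, -5) → (36, -41)

(36, -41)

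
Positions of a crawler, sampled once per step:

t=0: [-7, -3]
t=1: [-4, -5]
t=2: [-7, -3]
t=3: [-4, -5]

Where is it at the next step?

[-7, -3]

Step-to-step displacements: [+3, -2], [-3, +2], [+3, -2]; each is -1× the previous.
step 4: [-4, -5] + [-3, +2] → [-7, -3]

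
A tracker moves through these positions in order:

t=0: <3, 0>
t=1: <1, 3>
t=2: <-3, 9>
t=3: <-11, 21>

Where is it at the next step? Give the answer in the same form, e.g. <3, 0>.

<-27, 45>

Step-to-step displacements: <-2, +3>, <-4, +6>, <-8, +12>; each is 2× the previous.
step 4: <-11, 21> + <-16, +24> → <-27, 45>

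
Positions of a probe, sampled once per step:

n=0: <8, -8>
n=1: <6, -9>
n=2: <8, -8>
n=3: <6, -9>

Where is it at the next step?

<8, -8>

Consecutive displacements <-2, -1>, <+2, +1>, <-2, -1> scale by a factor of -1 each step.
step 4: <6, -9> + <+2, +1> → <8, -8>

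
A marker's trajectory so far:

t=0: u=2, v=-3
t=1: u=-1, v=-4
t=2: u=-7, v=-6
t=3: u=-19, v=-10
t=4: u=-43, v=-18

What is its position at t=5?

u=-91, v=-34

Step-to-step displacements: (-3, -1), (-6, -2), (-12, -4), (-24, -8); each is 2× the previous.
step 5: u=-43, v=-18 + (-48, -16) → u=-91, v=-34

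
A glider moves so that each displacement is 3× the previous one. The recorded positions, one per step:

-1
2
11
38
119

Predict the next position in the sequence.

362

Consecutive displacements +3, +9, +27, +81 scale by a factor of 3 each step.
step 5: 119 + 243 → 362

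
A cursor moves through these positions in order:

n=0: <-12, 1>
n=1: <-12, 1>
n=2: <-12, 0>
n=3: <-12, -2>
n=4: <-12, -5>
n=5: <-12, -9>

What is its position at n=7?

First differences are <+0, +0>, <+0, -1>, <+0, -2>, <+0, -3>, <+0, -4>; their common second difference is <+0, -1> (constant acceleration).
step 6: <-12, -9> + <+0, -5> → <-12, -14>
step 7: <-12, -14> + <+0, -6> → <-12, -20>

<-12, -20>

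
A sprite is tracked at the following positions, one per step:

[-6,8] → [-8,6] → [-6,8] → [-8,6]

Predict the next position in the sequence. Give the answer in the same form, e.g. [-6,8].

[-6,8]

The jumps are [-2,-2], [+2,+2], [-2,-2] — a geometric progression with ratio -1.
step 4: [-8,6] + [+2,+2] → [-6,8]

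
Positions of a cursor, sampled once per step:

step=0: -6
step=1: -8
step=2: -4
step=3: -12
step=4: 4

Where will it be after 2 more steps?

36

The jumps are -2, +4, -8, +16 — a geometric progression with ratio -2.
step 5: 4 − 32 → -28
step 6: -28 + 64 → 36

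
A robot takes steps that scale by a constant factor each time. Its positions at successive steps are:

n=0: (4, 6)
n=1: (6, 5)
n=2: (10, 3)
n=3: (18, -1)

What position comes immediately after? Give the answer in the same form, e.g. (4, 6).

(34, -9)

Consecutive displacements (+2, -1), (+4, -2), (+8, -4) scale by a factor of 2 each step.
step 4: (18, -1) + (+16, -8) → (34, -9)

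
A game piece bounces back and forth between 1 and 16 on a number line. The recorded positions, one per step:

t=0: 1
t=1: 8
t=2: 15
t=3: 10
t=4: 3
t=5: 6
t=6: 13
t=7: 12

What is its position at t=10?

11

The value reflects between 1 and 16, moving 7 per step.
  step 8: 12 → 5
  step 9: 5 → 4
  step 10: 4 → 11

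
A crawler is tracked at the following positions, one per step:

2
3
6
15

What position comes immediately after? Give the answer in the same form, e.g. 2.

Step-to-step displacements: +1, +3, +9; each is 3× the previous.
step 4: 15 + 27 → 42

42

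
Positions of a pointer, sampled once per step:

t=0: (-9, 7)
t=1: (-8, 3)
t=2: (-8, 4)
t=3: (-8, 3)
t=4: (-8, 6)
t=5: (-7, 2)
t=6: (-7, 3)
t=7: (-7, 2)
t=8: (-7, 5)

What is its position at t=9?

Differencing gives (+1, -4), (+0, +1), (+0, -1), (+0, +3), (+1, -4), (+0, +1), (+0, -1), (+0, +3). This is the pattern (+1, -4), (+0, +1), (+0, -1), (+0, +3) repeated.
step 9: apply (+1, -4) → (-6, 1)

(-6, 1)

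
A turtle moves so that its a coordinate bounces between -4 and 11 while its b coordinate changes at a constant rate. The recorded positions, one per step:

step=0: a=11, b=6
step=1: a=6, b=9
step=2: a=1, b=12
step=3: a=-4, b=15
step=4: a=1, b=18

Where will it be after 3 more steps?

The a coordinate reflects between -4 and 11, moving 5 per step.
  step 5: 1 → 6
  step 6: 6 → 11
  step 7: 11 → 6
The b coordinate changes by +3 each step: at step 7 it is 27.

a=6, b=27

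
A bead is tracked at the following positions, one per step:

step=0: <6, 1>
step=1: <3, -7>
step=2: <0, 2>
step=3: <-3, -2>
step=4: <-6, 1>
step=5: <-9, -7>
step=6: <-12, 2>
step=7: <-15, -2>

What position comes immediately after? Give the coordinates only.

<-18, 1>

The first coordinate changes by -3 each step, so at step 8 it is 6 + 8·(-3) = -18.
The second coordinate repeats the cycle [1, -7, 2, -2] with period 4; step 8 mod 4 = 0, giving 1.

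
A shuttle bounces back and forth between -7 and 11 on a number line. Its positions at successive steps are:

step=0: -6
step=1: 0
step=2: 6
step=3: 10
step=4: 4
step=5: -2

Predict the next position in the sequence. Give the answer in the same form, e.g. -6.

-6

The value travels 6 per step and bounces off the walls at -7 and 11.
  step 6: -2 → -6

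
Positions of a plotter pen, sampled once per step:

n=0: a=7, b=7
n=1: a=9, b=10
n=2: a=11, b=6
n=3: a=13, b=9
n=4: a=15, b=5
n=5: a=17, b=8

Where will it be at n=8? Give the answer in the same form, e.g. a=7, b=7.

a=23, b=3

Step-to-step displacements: (+2, +3), (+2, -4), (+2, +3), (+2, -4), (+2, +3) — a repeating cycle of length 2.
step 6: apply (+2, -4) → a=19, b=4
step 7: apply (+2, +3) → a=21, b=7
step 8: apply (+2, -4) → a=23, b=3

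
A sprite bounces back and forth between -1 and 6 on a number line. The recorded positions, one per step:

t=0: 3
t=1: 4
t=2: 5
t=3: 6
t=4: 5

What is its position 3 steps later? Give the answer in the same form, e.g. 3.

2

The value reflects between -1 and 6, moving 1 per step.
  step 5: 5 → 4
  step 6: 4 → 3
  step 7: 3 → 2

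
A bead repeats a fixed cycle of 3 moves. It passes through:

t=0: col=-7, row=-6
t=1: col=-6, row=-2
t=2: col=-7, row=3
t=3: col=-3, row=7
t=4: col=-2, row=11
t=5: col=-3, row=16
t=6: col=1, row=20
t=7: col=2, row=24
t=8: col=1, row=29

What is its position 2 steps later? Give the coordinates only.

col=6, row=37

Differencing gives (+1,+4), (-1,+5), (+4,+4), (+1,+4), (-1,+5), (+4,+4), (+1,+4), (-1,+5). This is the pattern (+1,+4), (-1,+5), (+4,+4) repeated.
step 9: apply (+4,+4) → col=5, row=33
step 10: apply (+1,+4) → col=6, row=37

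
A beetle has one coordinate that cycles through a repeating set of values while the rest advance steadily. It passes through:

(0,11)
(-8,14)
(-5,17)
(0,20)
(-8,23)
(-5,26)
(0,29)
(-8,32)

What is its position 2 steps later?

(0,38)

The first coordinate repeats the cycle [0, -8, -5] with period 3; step 9 mod 3 = 0, giving 0.
The second coordinate changes by +3 each step, so at step 9 it is 11 + 9·(3) = 38.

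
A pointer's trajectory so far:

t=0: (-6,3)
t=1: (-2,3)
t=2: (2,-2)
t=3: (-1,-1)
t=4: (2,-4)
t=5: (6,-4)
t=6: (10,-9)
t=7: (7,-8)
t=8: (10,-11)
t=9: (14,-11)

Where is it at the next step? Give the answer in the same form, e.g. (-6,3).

(18,-16)

Step-to-step displacements: (+4,+0), (+4,-5), (-3,+1), (+3,-3), (+4,+0), (+4,-5), (-3,+1), (+3,-3), (+4,+0) — a repeating cycle of length 4.
step 10: apply (+4,-5) → (18,-16)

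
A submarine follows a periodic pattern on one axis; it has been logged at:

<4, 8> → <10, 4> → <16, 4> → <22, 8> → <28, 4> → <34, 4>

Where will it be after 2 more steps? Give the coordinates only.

The first coordinate changes by +6 each step, so at step 7 it is 4 + 7·(6) = 46.
The second coordinate repeats the cycle [8, 4, 4] with period 3; step 7 mod 3 = 1, giving 4.

<46, 4>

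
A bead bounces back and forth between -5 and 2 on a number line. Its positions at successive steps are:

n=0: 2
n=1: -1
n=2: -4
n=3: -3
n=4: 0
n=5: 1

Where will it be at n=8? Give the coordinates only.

The value travels 3 per step and bounces off the walls at -5 and 2.
  step 6: 1 → -2
  step 7: -2 → -5
  step 8: -5 → -2

-2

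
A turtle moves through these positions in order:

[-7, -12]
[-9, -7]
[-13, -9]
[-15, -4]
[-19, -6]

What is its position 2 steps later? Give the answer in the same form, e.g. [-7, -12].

[-25, -3]

Step-to-step displacements: [-2, +5], [-4, -2], [-2, +5], [-4, -2] — a repeating cycle of length 2.
step 5: apply [-2, +5] → [-21, -1]
step 6: apply [-4, -2] → [-25, -3]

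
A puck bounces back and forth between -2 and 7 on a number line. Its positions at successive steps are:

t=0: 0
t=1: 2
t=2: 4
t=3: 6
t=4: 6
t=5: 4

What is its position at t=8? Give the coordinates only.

-2

The value travels 2 per step and bounces off the walls at -2 and 7.
  step 6: 4 → 2
  step 7: 2 → 0
  step 8: 0 → -2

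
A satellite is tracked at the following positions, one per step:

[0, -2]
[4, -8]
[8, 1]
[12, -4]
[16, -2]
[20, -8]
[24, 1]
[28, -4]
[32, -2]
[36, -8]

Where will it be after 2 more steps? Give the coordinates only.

[44, -4]

First: linear, +4 per step → 44 at step 11.
Second: cycles through -2, -8, 1, -4 every 4 steps. Step 11 lands at position 3 of the cycle → -4.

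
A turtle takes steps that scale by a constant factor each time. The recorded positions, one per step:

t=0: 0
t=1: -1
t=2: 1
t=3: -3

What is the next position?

5

Consecutive displacements -1, +2, -4 scale by a factor of -2 each step.
step 4: -3 + 8 → 5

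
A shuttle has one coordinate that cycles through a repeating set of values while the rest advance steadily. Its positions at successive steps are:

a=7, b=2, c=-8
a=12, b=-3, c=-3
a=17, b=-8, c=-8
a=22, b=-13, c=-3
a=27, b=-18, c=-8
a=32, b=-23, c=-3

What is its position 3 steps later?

A: linear, +5 per step → 47 at step 8.
B: linear, -5 per step → -38 at step 8.
C: cycles through -8, -3 every 2 steps. Step 8 lands at position 0 of the cycle → -8.

a=47, b=-38, c=-8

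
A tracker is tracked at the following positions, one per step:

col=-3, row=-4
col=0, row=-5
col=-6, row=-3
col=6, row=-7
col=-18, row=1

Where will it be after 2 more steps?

col=-66, row=17

The jumps are (+3, -1), (-6, +2), (+12, -4), (-24, +8) — a geometric progression with ratio -2.
step 5: col=-18, row=1 + (+48, -16) → col=30, row=-15
step 6: col=30, row=-15 + (-96, +32) → col=-66, row=17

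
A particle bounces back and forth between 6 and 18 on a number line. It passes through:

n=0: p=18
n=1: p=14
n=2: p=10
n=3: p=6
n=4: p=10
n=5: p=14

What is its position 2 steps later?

p=14

The value travels 4 per step and bounces off the walls at 6 and 18.
  step 6: 14 → 18
  step 7: 18 → 14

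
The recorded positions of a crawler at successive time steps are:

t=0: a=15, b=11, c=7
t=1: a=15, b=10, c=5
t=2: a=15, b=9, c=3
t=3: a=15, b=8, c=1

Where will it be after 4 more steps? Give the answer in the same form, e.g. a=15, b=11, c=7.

a=15, b=4, c=-7

Constant displacement of (+0,-1,-2) per step.
step 4: a=15, b=8, c=1 + (+0,-1,-2) → a=15, b=7, c=-1
step 5: a=15, b=7, c=-1 + (+0,-1,-2) → a=15, b=6, c=-3
step 6: a=15, b=6, c=-3 + (+0,-1,-2) → a=15, b=5, c=-5
step 7: a=15, b=5, c=-5 + (+0,-1,-2) → a=15, b=4, c=-7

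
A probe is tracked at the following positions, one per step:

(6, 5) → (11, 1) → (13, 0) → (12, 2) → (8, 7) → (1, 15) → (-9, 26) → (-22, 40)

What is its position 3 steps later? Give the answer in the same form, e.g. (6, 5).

(-79, 100)

First differences are (+5, -4), (+2, -1), (-1, +2), (-4, +5), (-7, +8), (-10, +11), (-13, +14); their common second difference is (-3, +3) (constant acceleration).
step 8: (-22, 40) + (-16, +17) → (-38, 57)
step 9: (-38, 57) + (-19, +20) → (-57, 77)
step 10: (-57, 77) + (-22, +23) → (-79, 100)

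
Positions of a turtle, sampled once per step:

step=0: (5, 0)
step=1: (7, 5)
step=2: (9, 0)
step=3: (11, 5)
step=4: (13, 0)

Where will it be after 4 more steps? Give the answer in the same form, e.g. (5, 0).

(21, 0)

First: linear, +2 per step → 21 at step 8.
Second: cycles through 0, 5 every 2 steps. Step 8 lands at position 0 of the cycle → 0.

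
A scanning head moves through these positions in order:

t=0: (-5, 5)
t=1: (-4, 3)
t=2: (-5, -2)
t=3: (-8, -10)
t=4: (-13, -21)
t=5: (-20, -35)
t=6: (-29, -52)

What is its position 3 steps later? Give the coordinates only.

Taking differences between consecutive positions: (+1, -2), (-1, -5), (-3, -8), (-5, -11), (-7, -14), (-9, -17). These grow by (-2, -3) each step.
step 7: (-29, -52) + (-11, -20) → (-40, -72)
step 8: (-40, -72) + (-13, -23) → (-53, -95)
step 9: (-53, -95) + (-15, -26) → (-68, -121)

(-68, -121)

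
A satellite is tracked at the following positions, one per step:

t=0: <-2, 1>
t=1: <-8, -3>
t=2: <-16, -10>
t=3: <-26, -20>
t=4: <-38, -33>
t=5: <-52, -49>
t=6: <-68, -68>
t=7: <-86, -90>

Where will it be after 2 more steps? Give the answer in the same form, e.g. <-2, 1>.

First differences are <-6, -4>, <-8, -7>, <-10, -10>, <-12, -13>, <-14, -16>, <-16, -19>, <-18, -22>; their common second difference is <-2, -3> (constant acceleration).
step 8: <-86, -90> + <-20, -25> → <-106, -115>
step 9: <-106, -115> + <-22, -28> → <-128, -143>

<-128, -143>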